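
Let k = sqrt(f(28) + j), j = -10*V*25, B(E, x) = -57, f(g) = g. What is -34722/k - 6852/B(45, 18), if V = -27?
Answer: 2284/19 - 17361*sqrt(6778)/3389 ≈ -301.54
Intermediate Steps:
j = 6750 (j = -10*(-27)*25 = 270*25 = 6750)
k = sqrt(6778) (k = sqrt(28 + 6750) = sqrt(6778) ≈ 82.329)
-34722/k - 6852/B(45, 18) = -34722*sqrt(6778)/6778 - 6852/(-57) = -17361*sqrt(6778)/3389 - 6852*(-1/57) = -17361*sqrt(6778)/3389 + 2284/19 = 2284/19 - 17361*sqrt(6778)/3389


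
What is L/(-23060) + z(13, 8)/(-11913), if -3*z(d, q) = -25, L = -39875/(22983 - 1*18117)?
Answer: -92010425/267351450696 ≈ -0.00034416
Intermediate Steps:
L = -39875/4866 (L = -39875/(22983 - 18117) = -39875/4866 ≈ -8.1946)
z(d, q) = 25/3 (z(d, q) = -1/3*(-25) = 25/3)
L/(-23060) + z(13, 8)/(-11913) = -39875/4866/(-23060) + (25/3)/(-11913) = -39875/4866*(-1/23060) + (25/3)*(-1/11913) = 7975/22441992 - 25/35739 = -92010425/267351450696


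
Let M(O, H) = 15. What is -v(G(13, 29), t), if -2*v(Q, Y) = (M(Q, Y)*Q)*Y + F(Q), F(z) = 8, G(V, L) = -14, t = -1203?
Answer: 126319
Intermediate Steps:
v(Q, Y) = -4 - 15*Q*Y/2 (v(Q, Y) = -((15*Q)*Y + 8)/2 = -(15*Q*Y + 8)/2 = -(8 + 15*Q*Y)/2 = -4 - 15*Q*Y/2)
-v(G(13, 29), t) = -(-4 - 15/2*(-14)*(-1203)) = -(-4 - 126315) = -1*(-126319) = 126319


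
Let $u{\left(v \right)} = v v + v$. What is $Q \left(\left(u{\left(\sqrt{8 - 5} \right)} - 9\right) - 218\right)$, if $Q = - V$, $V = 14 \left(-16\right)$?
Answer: $-50176 + 224 \sqrt{3} \approx -49788.0$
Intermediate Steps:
$u{\left(v \right)} = v + v^{2}$ ($u{\left(v \right)} = v^{2} + v = v + v^{2}$)
$V = -224$
$Q = 224$ ($Q = \left(-1\right) \left(-224\right) = 224$)
$Q \left(\left(u{\left(\sqrt{8 - 5} \right)} - 9\right) - 218\right) = 224 \left(\left(\sqrt{8 - 5} \left(1 + \sqrt{8 - 5}\right) - 9\right) - 218\right) = 224 \left(\left(\sqrt{3} \left(1 + \sqrt{3}\right) - 9\right) - 218\right) = 224 \left(\left(-9 + \sqrt{3} \left(1 + \sqrt{3}\right)\right) - 218\right) = 224 \left(-227 + \sqrt{3} \left(1 + \sqrt{3}\right)\right) = -50848 + 224 \sqrt{3} \left(1 + \sqrt{3}\right)$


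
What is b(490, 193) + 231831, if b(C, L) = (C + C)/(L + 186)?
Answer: 87864929/379 ≈ 2.3183e+5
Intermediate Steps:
b(C, L) = 2*C/(186 + L) (b(C, L) = (2*C)/(186 + L) = 2*C/(186 + L))
b(490, 193) + 231831 = 2*490/(186 + 193) + 231831 = 2*490/379 + 231831 = 2*490*(1/379) + 231831 = 980/379 + 231831 = 87864929/379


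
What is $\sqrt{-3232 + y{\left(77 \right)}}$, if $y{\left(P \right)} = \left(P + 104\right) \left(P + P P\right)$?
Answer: $\sqrt{1083854} \approx 1041.1$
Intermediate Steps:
$y{\left(P \right)} = \left(104 + P\right) \left(P + P^{2}\right)$
$\sqrt{-3232 + y{\left(77 \right)}} = \sqrt{-3232 + 77 \left(104 + 77^{2} + 105 \cdot 77\right)} = \sqrt{-3232 + 77 \left(104 + 5929 + 8085\right)} = \sqrt{-3232 + 77 \cdot 14118} = \sqrt{-3232 + 1087086} = \sqrt{1083854}$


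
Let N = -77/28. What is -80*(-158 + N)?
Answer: 12860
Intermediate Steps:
N = -11/4 (N = -77*1/28 = -11/4 ≈ -2.7500)
-80*(-158 + N) = -80*(-158 - 11/4) = -80*(-643/4) = 12860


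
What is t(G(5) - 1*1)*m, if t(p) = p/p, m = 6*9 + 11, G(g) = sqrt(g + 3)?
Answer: 65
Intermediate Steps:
G(g) = sqrt(3 + g)
m = 65 (m = 54 + 11 = 65)
t(p) = 1
t(G(5) - 1*1)*m = 1*65 = 65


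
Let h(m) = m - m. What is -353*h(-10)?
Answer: 0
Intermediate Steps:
h(m) = 0
-353*h(-10) = -353*0 = 0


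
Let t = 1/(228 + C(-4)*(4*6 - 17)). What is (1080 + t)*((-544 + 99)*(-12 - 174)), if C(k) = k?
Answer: 1787840277/20 ≈ 8.9392e+7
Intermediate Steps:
t = 1/200 (t = 1/(228 - 4*(4*6 - 17)) = 1/(228 - 4*(24 - 17)) = 1/(228 - 4*7) = 1/(228 - 28) = 1/200 ≈ 0.0050000)
(1080 + t)*((-544 + 99)*(-12 - 174)) = (1080 + 1/200)*((-544 + 99)*(-12 - 174)) = 216001*(-445*(-186))/200 = (216001/200)*82770 = 1787840277/20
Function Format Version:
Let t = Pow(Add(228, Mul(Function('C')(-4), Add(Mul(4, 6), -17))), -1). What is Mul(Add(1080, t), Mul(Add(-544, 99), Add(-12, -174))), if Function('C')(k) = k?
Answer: Rational(1787840277, 20) ≈ 8.9392e+7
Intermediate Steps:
t = Rational(1, 200) (t = Pow(Add(228, Mul(-4, Add(Mul(4, 6), -17))), -1) = Pow(Add(228, Mul(-4, Add(24, -17))), -1) = Pow(Add(228, Mul(-4, 7)), -1) = Pow(Add(228, -28), -1) = Pow(200, -1) = Rational(1, 200) ≈ 0.0050000)
Mul(Add(1080, t), Mul(Add(-544, 99), Add(-12, -174))) = Mul(Add(1080, Rational(1, 200)), Mul(Add(-544, 99), Add(-12, -174))) = Mul(Rational(216001, 200), Mul(-445, -186)) = Mul(Rational(216001, 200), 82770) = Rational(1787840277, 20)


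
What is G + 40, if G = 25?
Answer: 65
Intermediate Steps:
G + 40 = 25 + 40 = 65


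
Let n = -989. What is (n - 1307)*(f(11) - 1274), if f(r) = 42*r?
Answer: 1864352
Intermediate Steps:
(n - 1307)*(f(11) - 1274) = (-989 - 1307)*(42*11 - 1274) = -2296*(462 - 1274) = -2296*(-812) = 1864352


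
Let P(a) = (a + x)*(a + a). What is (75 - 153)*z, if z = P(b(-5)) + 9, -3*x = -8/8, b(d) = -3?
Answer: -1950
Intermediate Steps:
x = 1/3 (x = -(-8)/(3*8) = -1/3*(-1) = 1/3 ≈ 0.33333)
P(a) = 2*a*(1/3 + a) (P(a) = (a + 1/3)*(a + a) = (1/3 + a)*(2*a) = 2*a*(1/3 + a))
z = 25 (z = (2/3)*(-3)*(1 + 3*(-3)) + 9 = (2/3)*(-3)*(1 - 9) + 9 = (2/3)*(-3)*(-8) + 9 = 16 + 9 = 25)
(75 - 153)*z = (75 - 153)*25 = -78*25 = -1950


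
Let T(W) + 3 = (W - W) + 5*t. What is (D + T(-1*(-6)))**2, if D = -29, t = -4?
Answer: 2704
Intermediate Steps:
T(W) = -23 (T(W) = -3 + ((W - W) + 5*(-4)) = -3 + (0 - 20) = -3 - 20 = -23)
(D + T(-1*(-6)))**2 = (-29 - 23)**2 = (-52)**2 = 2704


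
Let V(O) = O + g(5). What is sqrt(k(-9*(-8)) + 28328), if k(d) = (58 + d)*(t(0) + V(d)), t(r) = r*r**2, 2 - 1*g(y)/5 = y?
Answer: sqrt(35738) ≈ 189.04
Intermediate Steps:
g(y) = 10 - 5*y
V(O) = -15 + O (V(O) = O + (10 - 5*5) = O + (10 - 25) = O - 15 = -15 + O)
t(r) = r**3
k(d) = (-15 + d)*(58 + d) (k(d) = (58 + d)*(0**3 + (-15 + d)) = (58 + d)*(0 + (-15 + d)) = (58 + d)*(-15 + d) = (-15 + d)*(58 + d))
sqrt(k(-9*(-8)) + 28328) = sqrt((-870 + (-9*(-8))**2 + 43*(-9*(-8))) + 28328) = sqrt((-870 + 72**2 + 43*72) + 28328) = sqrt((-870 + 5184 + 3096) + 28328) = sqrt(7410 + 28328) = sqrt(35738)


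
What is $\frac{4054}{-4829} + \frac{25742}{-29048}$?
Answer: $- \frac{121034355}{70136396} \approx -1.7257$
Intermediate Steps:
$\frac{4054}{-4829} + \frac{25742}{-29048} = 4054 \left(- \frac{1}{4829}\right) + 25742 \left(- \frac{1}{29048}\right) = - \frac{4054}{4829} - \frac{12871}{14524} = - \frac{121034355}{70136396}$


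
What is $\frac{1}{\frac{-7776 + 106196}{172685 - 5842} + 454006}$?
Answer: $\frac{166843}{75747821478} \approx 2.2026 \cdot 10^{-6}$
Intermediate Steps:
$\frac{1}{\frac{-7776 + 106196}{172685 - 5842} + 454006} = \frac{1}{\frac{98420}{166843} + 454006} = \frac{1}{\frac{75747821478}{166843}} = \frac{166843}{75747821478}$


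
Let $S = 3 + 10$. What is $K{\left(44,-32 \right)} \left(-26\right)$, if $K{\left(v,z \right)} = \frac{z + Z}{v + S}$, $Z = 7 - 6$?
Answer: $\frac{806}{57} \approx 14.14$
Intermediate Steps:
$S = 13$
$Z = 1$ ($Z = 7 - 6 = 1$)
$K{\left(v,z \right)} = \frac{1 + z}{13 + v}$ ($K{\left(v,z \right)} = \frac{z + 1}{v + 13} = \frac{1 + z}{13 + v}$)
$K{\left(44,-32 \right)} \left(-26\right) = \frac{1 - 32}{13 + 44} \left(-26\right) = \frac{1}{57} \left(-31\right) \left(-26\right) = \left(- \frac{31}{57}\right) \left(-26\right) = \frac{806}{57}$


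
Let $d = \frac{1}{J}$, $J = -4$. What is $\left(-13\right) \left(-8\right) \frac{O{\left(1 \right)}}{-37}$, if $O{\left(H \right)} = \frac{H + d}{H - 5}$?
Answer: $\frac{39}{74} \approx 0.52703$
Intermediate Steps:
$d = - \frac{1}{4}$ ($d = \frac{1}{-4} = - \frac{1}{4} \approx -0.25$)
$O{\left(H \right)} = \frac{- \frac{1}{4} + H}{-5 + H}$ ($O{\left(H \right)} = \frac{H - \frac{1}{4}}{H - 5} = \frac{- \frac{1}{4} + H}{-5 + H}$)
$\left(-13\right) \left(-8\right) \frac{O{\left(1 \right)}}{-37} = \left(-13\right) \left(-8\right) \frac{\frac{1}{-5 + 1} \left(- \frac{1}{4} + 1\right)}{-37} = 104 \frac{1}{-4} \cdot \frac{3}{4} \left(- \frac{1}{37}\right) = 104 \left(- \frac{1}{4}\right) \frac{3}{4} \left(- \frac{1}{37}\right) = 104 \left(\left(- \frac{3}{16}\right) \left(- \frac{1}{37}\right)\right) = 104 \cdot \frac{3}{592} = \frac{39}{74}$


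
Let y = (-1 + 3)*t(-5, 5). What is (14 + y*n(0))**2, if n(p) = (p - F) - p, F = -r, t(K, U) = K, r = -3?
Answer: 1936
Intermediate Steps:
F = 3 (F = -1*(-3) = 3)
y = -10 (y = (-1 + 3)*(-5) = 2*(-5) = -10)
n(p) = -3 (n(p) = (p - 1*3) - p = (p - 3) - p = (-3 + p) - p = -3)
(14 + y*n(0))**2 = (14 - 10*(-3))**2 = (14 + 30)**2 = 44**2 = 1936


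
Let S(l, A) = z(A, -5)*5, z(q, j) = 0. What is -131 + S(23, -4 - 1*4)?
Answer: -131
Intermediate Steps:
S(l, A) = 0 (S(l, A) = 0*5 = 0)
-131 + S(23, -4 - 1*4) = -131 + 0 = -131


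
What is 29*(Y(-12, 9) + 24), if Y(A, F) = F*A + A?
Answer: -2784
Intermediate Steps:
Y(A, F) = A + A*F (Y(A, F) = A*F + A = A + A*F)
29*(Y(-12, 9) + 24) = 29*(-12*(1 + 9) + 24) = 29*(-12*10 + 24) = 29*(-120 + 24) = 29*(-96) = -2784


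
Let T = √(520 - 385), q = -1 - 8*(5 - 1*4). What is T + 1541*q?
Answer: -13869 + 3*√15 ≈ -13857.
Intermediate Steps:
q = -9 (q = -1 - 8*(5 - 4) = -1 - 8*1 = -1 - 8 = -9)
T = 3*√15 (T = √135 = 3*√15 ≈ 11.619)
T + 1541*q = 3*√15 + 1541*(-9) = 3*√15 - 13869 = -13869 + 3*√15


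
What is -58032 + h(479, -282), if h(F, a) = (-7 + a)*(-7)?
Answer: -56009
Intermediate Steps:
h(F, a) = 49 - 7*a
-58032 + h(479, -282) = -58032 + (49 - 7*(-282)) = -58032 + (49 + 1974) = -58032 + 2023 = -56009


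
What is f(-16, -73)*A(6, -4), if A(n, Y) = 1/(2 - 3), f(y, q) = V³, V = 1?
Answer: -1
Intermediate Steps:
f(y, q) = 1 (f(y, q) = 1³ = 1)
A(n, Y) = -1 (A(n, Y) = 1/(-1) = -1)
f(-16, -73)*A(6, -4) = 1*(-1) = -1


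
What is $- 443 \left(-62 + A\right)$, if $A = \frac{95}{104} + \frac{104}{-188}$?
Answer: $\frac{133473685}{4888} \approx 27306.0$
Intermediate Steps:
$A = \frac{1761}{4888}$ ($A = 95 \cdot \frac{1}{104} + 104 \left(- \frac{1}{188}\right) = \frac{95}{104} - \frac{26}{47} = \frac{1761}{4888} \approx 0.36027$)
$- 443 \left(-62 + A\right) = - 443 \left(-62 + \frac{1761}{4888}\right) = \left(-443\right) \left(- \frac{301295}{4888}\right) = \frac{133473685}{4888}$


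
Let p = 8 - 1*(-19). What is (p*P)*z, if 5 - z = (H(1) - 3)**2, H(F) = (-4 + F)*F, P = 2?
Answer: -1674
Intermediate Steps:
H(F) = F*(-4 + F)
z = -31 (z = 5 - (1*(-4 + 1) - 3)**2 = 5 - (1*(-3) - 3)**2 = 5 - (-3 - 3)**2 = 5 - 1*(-6)**2 = 5 - 1*36 = 5 - 36 = -31)
p = 27 (p = 8 + 19 = 27)
(p*P)*z = (27*2)*(-31) = 54*(-31) = -1674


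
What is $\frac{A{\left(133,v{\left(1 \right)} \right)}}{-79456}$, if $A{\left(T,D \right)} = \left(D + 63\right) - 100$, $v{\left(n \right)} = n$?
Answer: $\frac{9}{19864} \approx 0.00045308$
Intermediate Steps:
$A{\left(T,D \right)} = -37 + D$ ($A{\left(T,D \right)} = \left(63 + D\right) - 100 = -37 + D$)
$\frac{A{\left(133,v{\left(1 \right)} \right)}}{-79456} = \frac{-37 + 1}{-79456} = \left(-36\right) \left(- \frac{1}{79456}\right) = \frac{9}{19864}$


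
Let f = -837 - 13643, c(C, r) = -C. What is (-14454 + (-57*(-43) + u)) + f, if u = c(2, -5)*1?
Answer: -26485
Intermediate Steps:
f = -14480
u = -2 (u = -1*2*1 = -2*1 = -2)
(-14454 + (-57*(-43) + u)) + f = (-14454 + (-57*(-43) - 2)) - 14480 = (-14454 + (2451 - 2)) - 14480 = (-14454 + 2449) - 14480 = -12005 - 14480 = -26485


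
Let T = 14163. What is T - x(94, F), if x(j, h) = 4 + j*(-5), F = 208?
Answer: 14629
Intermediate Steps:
x(j, h) = 4 - 5*j
T - x(94, F) = 14163 - (4 - 5*94) = 14163 - (4 - 470) = 14163 - 1*(-466) = 14163 + 466 = 14629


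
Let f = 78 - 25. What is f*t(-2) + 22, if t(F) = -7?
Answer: -349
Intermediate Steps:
f = 53
f*t(-2) + 22 = 53*(-7) + 22 = -371 + 22 = -349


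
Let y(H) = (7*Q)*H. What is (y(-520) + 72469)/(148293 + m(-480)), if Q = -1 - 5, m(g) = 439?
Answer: 94309/148732 ≈ 0.63409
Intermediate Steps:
Q = -6
y(H) = -42*H (y(H) = (7*(-6))*H = -42*H)
(y(-520) + 72469)/(148293 + m(-480)) = (-42*(-520) + 72469)/(148293 + 439) = (21840 + 72469)/148732 = 94309*(1/148732) = 94309/148732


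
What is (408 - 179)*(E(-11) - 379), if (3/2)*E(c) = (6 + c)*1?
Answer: -262663/3 ≈ -87554.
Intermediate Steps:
E(c) = 4 + 2*c/3 (E(c) = 2*((6 + c)*1)/3 = 2*(6 + c)/3 = 4 + 2*c/3)
(408 - 179)*(E(-11) - 379) = (408 - 179)*((4 + (⅔)*(-11)) - 379) = 229*((4 - 22/3) - 379) = 229*(-10/3 - 379) = 229*(-1147/3) = -262663/3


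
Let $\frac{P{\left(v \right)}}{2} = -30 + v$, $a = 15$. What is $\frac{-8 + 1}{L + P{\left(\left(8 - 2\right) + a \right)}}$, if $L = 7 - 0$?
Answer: $\frac{7}{11} \approx 0.63636$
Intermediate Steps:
$P{\left(v \right)} = -60 + 2 v$ ($P{\left(v \right)} = 2 \left(-30 + v\right) = -60 + 2 v$)
$L = 7$ ($L = 7 + 0 = 7$)
$\frac{-8 + 1}{L + P{\left(\left(8 - 2\right) + a \right)}} = \frac{-8 + 1}{7 - \left(60 - 2 \left(\left(8 - 2\right) + 15\right)\right)} = - \frac{7}{7 - \left(60 - 2 \left(6 + 15\right)\right)} = - \frac{7}{7 + \left(-60 + 2 \cdot 21\right)} = - \frac{7}{7 + \left(-60 + 42\right)} = - \frac{7}{7 - 18} = - \frac{7}{-11} = \left(-7\right) \left(- \frac{1}{11}\right) = \frac{7}{11}$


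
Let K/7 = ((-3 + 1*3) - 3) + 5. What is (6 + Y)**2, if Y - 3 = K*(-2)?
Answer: 361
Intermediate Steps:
K = 14 (K = 7*(((-3 + 1*3) - 3) + 5) = 7*(((-3 + 3) - 3) + 5) = 7*((0 - 3) + 5) = 7*(-3 + 5) = 7*2 = 14)
Y = -25 (Y = 3 + 14*(-2) = 3 - 28 = -25)
(6 + Y)**2 = (6 - 25)**2 = (-19)**2 = 361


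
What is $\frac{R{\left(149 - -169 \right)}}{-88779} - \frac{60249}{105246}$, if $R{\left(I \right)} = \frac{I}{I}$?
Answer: $- \frac{594327913}{1038181626} \approx -0.57247$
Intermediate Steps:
$R{\left(I \right)} = 1$
$\frac{R{\left(149 - -169 \right)}}{-88779} - \frac{60249}{105246} = 1 \frac{1}{-88779} - \frac{60249}{105246} = 1 \left(- \frac{1}{88779}\right) - \frac{20083}{35082} = - \frac{1}{88779} - \frac{20083}{35082} = - \frac{594327913}{1038181626}$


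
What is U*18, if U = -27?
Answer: -486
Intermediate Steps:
U*18 = -27*18 = -486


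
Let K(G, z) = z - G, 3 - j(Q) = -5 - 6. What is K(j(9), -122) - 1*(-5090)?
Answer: 4954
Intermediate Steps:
j(Q) = 14 (j(Q) = 3 - (-5 - 6) = 3 - 1*(-11) = 3 + 11 = 14)
K(j(9), -122) - 1*(-5090) = (-122 - 1*14) - 1*(-5090) = (-122 - 14) + 5090 = -136 + 5090 = 4954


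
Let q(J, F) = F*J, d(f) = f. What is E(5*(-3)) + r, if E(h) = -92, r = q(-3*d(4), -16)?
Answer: 100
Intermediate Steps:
r = 192 (r = -(-48)*4 = -16*(-12) = 192)
E(5*(-3)) + r = -92 + 192 = 100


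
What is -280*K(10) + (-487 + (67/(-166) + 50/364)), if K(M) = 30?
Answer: -67125522/7553 ≈ -8887.3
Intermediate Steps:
-280*K(10) + (-487 + (67/(-166) + 50/364)) = -280*30 + (-487 + (67/(-166) + 50/364)) = -8400 + (-487 + (67*(-1/166) + 50*(1/364))) = -8400 + (-487 + (-67/166 + 25/182)) = -8400 + (-487 - 2011/7553) = -8400 - 3680322/7553 = -67125522/7553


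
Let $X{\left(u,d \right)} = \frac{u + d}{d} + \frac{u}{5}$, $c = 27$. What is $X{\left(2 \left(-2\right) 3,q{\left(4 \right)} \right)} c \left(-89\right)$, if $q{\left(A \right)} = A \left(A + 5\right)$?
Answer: $\frac{20826}{5} \approx 4165.2$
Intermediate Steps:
$q{\left(A \right)} = A \left(5 + A\right)$
$X{\left(u,d \right)} = \frac{u}{5} + \frac{d + u}{d}$ ($X{\left(u,d \right)} = \frac{d + u}{d} + u \frac{1}{5} = \frac{d + u}{d} + \frac{u}{5} = \frac{u}{5} + \frac{d + u}{d}$)
$X{\left(2 \left(-2\right) 3,q{\left(4 \right)} \right)} c \left(-89\right) = \left(1 + \frac{2 \left(-2\right) 3}{5} + \frac{2 \left(-2\right) 3}{4 \left(5 + 4\right)}\right) 27 \left(-89\right) = \left(1 + \frac{\left(-4\right) 3}{5} + \frac{\left(-4\right) 3}{4 \cdot 9}\right) 27 \left(-89\right) = \left(1 + \frac{1}{5} \left(-12\right) - \frac{12}{36}\right) 27 \left(-89\right) = \left(1 - \frac{12}{5} - \frac{1}{3}\right) 27 \left(-89\right) = \left(- \frac{26}{15}\right) 27 \left(-89\right) = \left(- \frac{234}{5}\right) \left(-89\right) = \frac{20826}{5}$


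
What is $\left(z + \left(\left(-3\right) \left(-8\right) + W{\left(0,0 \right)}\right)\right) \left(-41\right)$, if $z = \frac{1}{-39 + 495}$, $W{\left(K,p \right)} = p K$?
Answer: $- \frac{448745}{456} \approx -984.09$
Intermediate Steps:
$W{\left(K,p \right)} = K p$
$z = \frac{1}{456} \approx 0.002193$
$\left(z + \left(\left(-3\right) \left(-8\right) + W{\left(0,0 \right)}\right)\right) \left(-41\right) = \left(\frac{1}{456} + \left(\left(-3\right) \left(-8\right) + 0 \cdot 0\right)\right) \left(-41\right) = \left(\frac{1}{456} + \left(24 + 0\right)\right) \left(-41\right) = \left(\frac{1}{456} + 24\right) \left(-41\right) = \frac{10945}{456} \left(-41\right) = - \frac{448745}{456}$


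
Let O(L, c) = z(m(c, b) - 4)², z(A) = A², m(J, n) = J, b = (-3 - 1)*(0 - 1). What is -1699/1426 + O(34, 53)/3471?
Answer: 8214708997/4949646 ≈ 1659.7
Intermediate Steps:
b = 4 (b = -4*(-1) = 4)
O(L, c) = (-4 + c)⁴ (O(L, c) = ((c - 4)²)² = ((-4 + c)²)² = (-4 + c)⁴)
-1699/1426 + O(34, 53)/3471 = -1699/1426 + (-4 + 53)⁴/3471 = -1699*1/1426 + 49⁴*(1/3471) = -1699/1426 + 5764801*(1/3471) = -1699/1426 + 5764801/3471 = 8214708997/4949646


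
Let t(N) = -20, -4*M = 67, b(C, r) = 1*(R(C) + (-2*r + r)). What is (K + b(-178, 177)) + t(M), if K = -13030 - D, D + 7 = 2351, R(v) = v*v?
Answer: 16113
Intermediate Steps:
R(v) = v²
b(C, r) = C² - r (b(C, r) = 1*(C² + (-2*r + r)) = 1*(C² - r) = C² - r)
D = 2344 (D = -7 + 2351 = 2344)
M = -67/4 (M = -¼*67 = -67/4 ≈ -16.750)
K = -15374 (K = -13030 - 1*2344 = -13030 - 2344 = -15374)
(K + b(-178, 177)) + t(M) = (-15374 + ((-178)² - 1*177)) - 20 = (-15374 + (31684 - 177)) - 20 = (-15374 + 31507) - 20 = 16133 - 20 = 16113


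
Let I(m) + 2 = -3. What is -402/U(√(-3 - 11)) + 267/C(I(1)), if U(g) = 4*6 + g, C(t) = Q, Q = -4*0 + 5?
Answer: 10929/295 + 201*I*√14/295 ≈ 37.047 + 2.5494*I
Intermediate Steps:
I(m) = -5 (I(m) = -2 - 3 = -5)
Q = 5 (Q = 0 + 5 = 5)
C(t) = 5
U(g) = 24 + g
-402/U(√(-3 - 11)) + 267/C(I(1)) = -402/(24 + √(-3 - 11)) + 267/5 = -402/(24 + √(-14)) + 267*(⅕) = -402/(24 + I*√14) + 267/5 = 267/5 - 402/(24 + I*√14)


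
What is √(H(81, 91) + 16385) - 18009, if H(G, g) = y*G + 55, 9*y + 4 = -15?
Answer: -18009 + √16269 ≈ -17881.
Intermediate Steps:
y = -19/9 (y = -4/9 + (⅑)*(-15) = -4/9 - 5/3 = -19/9 ≈ -2.1111)
H(G, g) = 55 - 19*G/9 (H(G, g) = -19*G/9 + 55 = 55 - 19*G/9)
√(H(81, 91) + 16385) - 18009 = √((55 - 19/9*81) + 16385) - 18009 = √((55 - 171) + 16385) - 18009 = √(-116 + 16385) - 18009 = √16269 - 18009 = -18009 + √16269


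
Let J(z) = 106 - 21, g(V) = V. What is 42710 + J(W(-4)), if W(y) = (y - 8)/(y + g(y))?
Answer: 42795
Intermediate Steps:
W(y) = (-8 + y)/(2*y) (W(y) = (y - 8)/(y + y) = (-8 + y)/((2*y)) = (-8 + y)*(1/(2*y)) = (-8 + y)/(2*y))
J(z) = 85
42710 + J(W(-4)) = 42710 + 85 = 42795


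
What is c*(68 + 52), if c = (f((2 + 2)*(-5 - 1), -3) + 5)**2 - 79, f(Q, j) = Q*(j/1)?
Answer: 702000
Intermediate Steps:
f(Q, j) = Q*j (f(Q, j) = Q*(j*1) = Q*j)
c = 5850 (c = (((2 + 2)*(-5 - 1))*(-3) + 5)**2 - 79 = ((4*(-6))*(-3) + 5)**2 - 79 = (-24*(-3) + 5)**2 - 79 = (72 + 5)**2 - 79 = 77**2 - 79 = 5929 - 79 = 5850)
c*(68 + 52) = 5850*(68 + 52) = 5850*120 = 702000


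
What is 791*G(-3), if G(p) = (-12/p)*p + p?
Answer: -11865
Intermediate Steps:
G(p) = -12 + p
791*G(-3) = 791*(-12 - 3) = 791*(-15) = -11865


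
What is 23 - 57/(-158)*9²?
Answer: 8251/158 ≈ 52.221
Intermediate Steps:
23 - 57/(-158)*9² = 23 - 57*(-1/158)*81 = 23 + (57/158)*81 = 23 + 4617/158 = 8251/158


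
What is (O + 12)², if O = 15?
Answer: 729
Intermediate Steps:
(O + 12)² = (15 + 12)² = 27² = 729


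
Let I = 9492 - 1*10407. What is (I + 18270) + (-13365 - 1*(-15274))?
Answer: 19264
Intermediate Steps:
I = -915 (I = 9492 - 10407 = -915)
(I + 18270) + (-13365 - 1*(-15274)) = (-915 + 18270) + (-13365 - 1*(-15274)) = 17355 + (-13365 + 15274) = 17355 + 1909 = 19264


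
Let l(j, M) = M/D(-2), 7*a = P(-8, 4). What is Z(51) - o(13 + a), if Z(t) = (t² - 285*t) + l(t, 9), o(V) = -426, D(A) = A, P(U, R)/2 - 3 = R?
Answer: -23025/2 ≈ -11513.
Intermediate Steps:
P(U, R) = 6 + 2*R
a = 2 (a = (6 + 2*4)/7 = (6 + 8)/7 = (⅐)*14 = 2)
l(j, M) = -M/2 (l(j, M) = M/(-2) = M*(-½) = -M/2)
Z(t) = -9/2 + t² - 285*t (Z(t) = (t² - 285*t) - ½*9 = (t² - 285*t) - 9/2 = -9/2 + t² - 285*t)
Z(51) - o(13 + a) = (-9/2 + 51² - 285*51) - 1*(-426) = (-9/2 + 2601 - 14535) + 426 = -23877/2 + 426 = -23025/2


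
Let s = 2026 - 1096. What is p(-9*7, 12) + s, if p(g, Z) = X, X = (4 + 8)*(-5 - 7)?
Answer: 786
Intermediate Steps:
X = -144 (X = 12*(-12) = -144)
p(g, Z) = -144
s = 930
p(-9*7, 12) + s = -144 + 930 = 786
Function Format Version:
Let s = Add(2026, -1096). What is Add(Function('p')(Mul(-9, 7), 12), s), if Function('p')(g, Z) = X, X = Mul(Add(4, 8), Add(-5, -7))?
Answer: 786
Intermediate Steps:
X = -144 (X = Mul(12, -12) = -144)
Function('p')(g, Z) = -144
s = 930
Add(Function('p')(Mul(-9, 7), 12), s) = Add(-144, 930) = 786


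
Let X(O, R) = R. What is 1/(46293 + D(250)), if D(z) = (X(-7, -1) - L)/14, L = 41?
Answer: 1/46290 ≈ 2.1603e-5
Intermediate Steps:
D(z) = -3 (D(z) = (-1 - 1*41)/14 = (-1 - 41)*(1/14) = -42*1/14 = -3)
1/(46293 + D(250)) = 1/(46293 - 3) = 1/46290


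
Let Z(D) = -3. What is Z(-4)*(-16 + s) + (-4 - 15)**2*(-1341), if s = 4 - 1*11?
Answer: -484032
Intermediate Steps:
s = -7 (s = 4 - 11 = -7)
Z(-4)*(-16 + s) + (-4 - 15)**2*(-1341) = -3*(-16 - 7) + (-4 - 15)**2*(-1341) = -3*(-23) + (-19)**2*(-1341) = 69 + 361*(-1341) = 69 - 484101 = -484032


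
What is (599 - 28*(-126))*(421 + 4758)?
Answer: 21373733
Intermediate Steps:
(599 - 28*(-126))*(421 + 4758) = (599 + 3528)*5179 = 4127*5179 = 21373733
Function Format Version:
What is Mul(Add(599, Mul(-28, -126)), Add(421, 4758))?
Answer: 21373733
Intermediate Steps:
Mul(Add(599, Mul(-28, -126)), Add(421, 4758)) = Mul(Add(599, 3528), 5179) = Mul(4127, 5179) = 21373733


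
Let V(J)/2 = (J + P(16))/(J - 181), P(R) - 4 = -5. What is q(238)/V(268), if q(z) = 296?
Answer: 4292/89 ≈ 48.225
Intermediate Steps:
P(R) = -1 (P(R) = 4 - 5 = -1)
V(J) = 2*(-1 + J)/(-181 + J) (V(J) = 2*((J - 1)/(J - 181)) = 2*((-1 + J)/(-181 + J)) = 2*(-1 + J)/(-181 + J))
q(238)/V(268) = 296/((2*(-1 + 268)/(-181 + 268))) = 296/((2*267/87)) = 296/((2*(1/87)*267)) = 296/(178/29) = 296*(29/178) = 4292/89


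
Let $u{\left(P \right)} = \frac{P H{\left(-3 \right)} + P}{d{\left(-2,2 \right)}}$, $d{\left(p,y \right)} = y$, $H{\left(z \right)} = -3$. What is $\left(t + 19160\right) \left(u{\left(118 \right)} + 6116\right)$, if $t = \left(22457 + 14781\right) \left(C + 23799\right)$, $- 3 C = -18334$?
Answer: $\frac{20042079827084}{3} \approx 6.6807 \cdot 10^{12}$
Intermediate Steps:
$C = \frac{18334}{3}$ ($C = \left(- \frac{1}{3}\right) \left(-18334\right) = \frac{18334}{3} \approx 6111.3$)
$t = \frac{3341402978}{3}$ ($t = \left(22457 + 14781\right) \left(\frac{18334}{3} + 23799\right) = 37238 \cdot \frac{89731}{3} = \frac{3341402978}{3} \approx 1.1138 \cdot 10^{9}$)
$u{\left(P \right)} = - P$ ($u{\left(P \right)} = \frac{P \left(-3\right) + P}{2} = \left(- 3 P + P\right) \frac{1}{2} = - 2 P \frac{1}{2} = - P$)
$\left(t + 19160\right) \left(u{\left(118 \right)} + 6116\right) = \left(\frac{3341402978}{3} + 19160\right) \left(\left(-1\right) 118 + 6116\right) = \frac{3341460458 \left(-118 + 6116\right)}{3} = \frac{3341460458}{3} \cdot 5998 = \frac{20042079827084}{3}$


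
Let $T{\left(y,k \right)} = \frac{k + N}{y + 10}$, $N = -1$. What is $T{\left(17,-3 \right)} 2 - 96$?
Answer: $- \frac{2600}{27} \approx -96.296$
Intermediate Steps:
$T{\left(y,k \right)} = \frac{-1 + k}{10 + y}$ ($T{\left(y,k \right)} = \frac{k - 1}{y + 10} = \frac{-1 + k}{10 + y}$)
$T{\left(17,-3 \right)} 2 - 96 = \frac{-1 - 3}{10 + 17} \cdot 2 - 96 = \frac{1}{27} \left(-4\right) 2 - 96 = \left(- \frac{4}{27}\right) 2 - 96 = - \frac{8}{27} - 96 = - \frac{2600}{27}$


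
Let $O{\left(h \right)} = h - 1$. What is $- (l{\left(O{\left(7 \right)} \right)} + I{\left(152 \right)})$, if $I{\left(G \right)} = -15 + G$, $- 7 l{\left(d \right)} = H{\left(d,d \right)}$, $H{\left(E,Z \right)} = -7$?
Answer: $-138$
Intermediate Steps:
$O{\left(h \right)} = -1 + h$ ($O{\left(h \right)} = h - 1 = -1 + h$)
$l{\left(d \right)} = 1$ ($l{\left(d \right)} = \left(- \frac{1}{7}\right) \left(-7\right) = 1$)
$- (l{\left(O{\left(7 \right)} \right)} + I{\left(152 \right)}) = - (1 + \left(-15 + 152\right)) = - (1 + 137) = \left(-1\right) 138 = -138$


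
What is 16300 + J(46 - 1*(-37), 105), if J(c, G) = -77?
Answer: 16223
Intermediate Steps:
16300 + J(46 - 1*(-37), 105) = 16300 - 77 = 16223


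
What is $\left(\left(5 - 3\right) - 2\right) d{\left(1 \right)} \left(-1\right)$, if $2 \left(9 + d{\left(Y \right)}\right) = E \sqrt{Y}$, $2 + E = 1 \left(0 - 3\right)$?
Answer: $0$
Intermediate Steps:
$E = -5$ ($E = -2 + 1 \left(0 - 3\right) = -2 + 1 \left(-3\right) = -2 - 3 = -5$)
$d{\left(Y \right)} = -9 - \frac{5 \sqrt{Y}}{2}$ ($d{\left(Y \right)} = -9 + \frac{\left(-5\right) \sqrt{Y}}{2} = -9 - \frac{5 \sqrt{Y}}{2}$)
$\left(\left(5 - 3\right) - 2\right) d{\left(1 \right)} \left(-1\right) = \left(\left(5 - 3\right) - 2\right) \left(-9 - \frac{5 \sqrt{1}}{2}\right) \left(-1\right) = \left(2 - 2\right) \left(-9 - \frac{5}{2}\right) \left(-1\right) = 0 \left(-9 - \frac{5}{2}\right) \left(-1\right) = 0 \left(- \frac{23}{2}\right) \left(-1\right) = 0 \left(-1\right) = 0$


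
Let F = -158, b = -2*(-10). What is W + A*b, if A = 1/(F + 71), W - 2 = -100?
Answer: -8546/87 ≈ -98.230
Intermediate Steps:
b = 20
W = -98 (W = 2 - 100 = -98)
A = -1/87 (A = 1/(-158 + 71) = 1/(-87) = -1/87 ≈ -0.011494)
W + A*b = -98 - 1/87*20 = -98 - 20/87 = -8546/87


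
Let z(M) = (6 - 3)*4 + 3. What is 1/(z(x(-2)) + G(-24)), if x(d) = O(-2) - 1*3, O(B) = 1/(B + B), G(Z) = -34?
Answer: -1/19 ≈ -0.052632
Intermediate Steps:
O(B) = 1/(2*B)
x(d) = -13/4 (x(d) = (½)/(-2) - 1*3 = (½)*(-½) - 3 = -¼ - 3 = -13/4)
z(M) = 15 (z(M) = 3*4 + 3 = 12 + 3 = 15)
1/(z(x(-2)) + G(-24)) = 1/(15 - 34) = 1/(-19) = -1/19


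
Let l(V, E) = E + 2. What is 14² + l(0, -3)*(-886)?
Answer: 1082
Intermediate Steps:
l(V, E) = 2 + E
14² + l(0, -3)*(-886) = 14² + (2 - 3)*(-886) = 196 - 1*(-886) = 196 + 886 = 1082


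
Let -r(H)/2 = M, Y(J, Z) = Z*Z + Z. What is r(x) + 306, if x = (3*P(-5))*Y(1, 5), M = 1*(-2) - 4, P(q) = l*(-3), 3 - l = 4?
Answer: 318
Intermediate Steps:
l = -1 (l = 3 - 1*4 = 3 - 4 = -1)
Y(J, Z) = Z + Z² (Y(J, Z) = Z² + Z = Z + Z²)
P(q) = 3 (P(q) = -1*(-3) = 3)
M = -6 (M = -2 - 4 = -6)
x = 270 (x = (3*3)*(5*(1 + 5)) = 9*(5*6) = 9*30 = 270)
r(H) = 12 (r(H) = -2*(-6) = 12)
r(x) + 306 = 12 + 306 = 318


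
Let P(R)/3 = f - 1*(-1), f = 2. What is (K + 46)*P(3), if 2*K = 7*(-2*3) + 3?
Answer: 477/2 ≈ 238.50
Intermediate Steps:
P(R) = 9 (P(R) = 3*(2 - 1*(-1)) = 3*(2 + 1) = 3*3 = 9)
K = -39/2 (K = (7*(-2*3) + 3)/2 = (7*(-6) + 3)/2 = (-42 + 3)/2 = (½)*(-39) = -39/2 ≈ -19.500)
(K + 46)*P(3) = (-39/2 + 46)*9 = (53/2)*9 = 477/2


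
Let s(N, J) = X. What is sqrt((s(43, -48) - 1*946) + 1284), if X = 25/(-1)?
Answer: sqrt(313) ≈ 17.692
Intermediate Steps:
X = -25 (X = 25*(-1) = -25)
s(N, J) = -25
sqrt((s(43, -48) - 1*946) + 1284) = sqrt((-25 - 1*946) + 1284) = sqrt((-25 - 946) + 1284) = sqrt(-971 + 1284) = sqrt(313)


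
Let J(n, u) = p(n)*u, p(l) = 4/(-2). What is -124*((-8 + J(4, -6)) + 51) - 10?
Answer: -6830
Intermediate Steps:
p(l) = -2 (p(l) = 4*(-1/2) = -2)
J(n, u) = -2*u
-124*((-8 + J(4, -6)) + 51) - 10 = -124*((-8 - 2*(-6)) + 51) - 10 = -124*((-8 + 12) + 51) - 10 = -124*(4 + 51) - 10 = -124*55 - 10 = -6820 - 10 = -6830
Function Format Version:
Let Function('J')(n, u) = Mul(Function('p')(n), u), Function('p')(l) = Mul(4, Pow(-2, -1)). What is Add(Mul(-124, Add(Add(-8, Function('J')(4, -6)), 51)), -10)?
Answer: -6830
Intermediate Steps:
Function('p')(l) = -2 (Function('p')(l) = Mul(4, Rational(-1, 2)) = -2)
Function('J')(n, u) = Mul(-2, u)
Add(Mul(-124, Add(Add(-8, Function('J')(4, -6)), 51)), -10) = Add(Mul(-124, Add(Add(-8, Mul(-2, -6)), 51)), -10) = Add(Mul(-124, Add(Add(-8, 12), 51)), -10) = Add(Mul(-124, Add(4, 51)), -10) = Add(Mul(-124, 55), -10) = Add(-6820, -10) = -6830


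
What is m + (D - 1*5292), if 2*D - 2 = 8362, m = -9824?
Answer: -10934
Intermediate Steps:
D = 4182 (D = 1 + (½)*8362 = 1 + 4181 = 4182)
m + (D - 1*5292) = -9824 + (4182 - 1*5292) = -9824 + (4182 - 5292) = -9824 - 1110 = -10934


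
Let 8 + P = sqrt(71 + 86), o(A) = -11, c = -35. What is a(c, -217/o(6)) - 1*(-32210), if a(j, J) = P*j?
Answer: 32490 - 35*sqrt(157) ≈ 32051.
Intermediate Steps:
P = -8 + sqrt(157) (P = -8 + sqrt(71 + 86) = -8 + sqrt(157) ≈ 4.5300)
a(j, J) = j*(-8 + sqrt(157)) (a(j, J) = (-8 + sqrt(157))*j = j*(-8 + sqrt(157)))
a(c, -217/o(6)) - 1*(-32210) = -35*(-8 + sqrt(157)) - 1*(-32210) = (280 - 35*sqrt(157)) + 32210 = 32490 - 35*sqrt(157)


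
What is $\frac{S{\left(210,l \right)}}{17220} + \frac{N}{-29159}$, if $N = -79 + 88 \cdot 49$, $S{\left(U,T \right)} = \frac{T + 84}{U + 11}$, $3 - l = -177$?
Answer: $- \frac{103214689}{711333805} \approx -0.1451$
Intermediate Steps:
$l = 180$ ($l = 3 - -177 = 3 + 177 = 180$)
$S{\left(U,T \right)} = \frac{84 + T}{11 + U}$
$N = 4233$ ($N = -79 + 4312 = 4233$)
$\frac{S{\left(210,l \right)}}{17220} + \frac{N}{-29159} = \frac{\frac{1}{11 + 210} \left(84 + 180\right)}{17220} + \frac{4233}{-29159} = \frac{1}{221} \cdot 264 \cdot \frac{1}{17220} + 4233 \left(- \frac{1}{29159}\right) = \frac{1}{221} \cdot 264 \cdot \frac{1}{17220} - \frac{4233}{29159} = \frac{264}{221} \cdot \frac{1}{17220} - \frac{4233}{29159} = \frac{22}{317135} - \frac{4233}{29159} = - \frac{103214689}{711333805}$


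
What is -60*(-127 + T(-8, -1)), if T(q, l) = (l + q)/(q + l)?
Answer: 7560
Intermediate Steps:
T(q, l) = 1 (T(q, l) = (l + q)/(l + q) = 1)
-60*(-127 + T(-8, -1)) = -60*(-127 + 1) = -60*(-126) = 7560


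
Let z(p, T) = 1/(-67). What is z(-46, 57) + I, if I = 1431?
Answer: 95876/67 ≈ 1431.0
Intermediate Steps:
z(p, T) = -1/67
z(-46, 57) + I = -1/67 + 1431 = 95876/67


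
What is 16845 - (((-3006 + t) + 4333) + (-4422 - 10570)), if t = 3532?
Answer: 26978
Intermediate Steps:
16845 - (((-3006 + t) + 4333) + (-4422 - 10570)) = 16845 - (((-3006 + 3532) + 4333) + (-4422 - 10570)) = 16845 - ((526 + 4333) - 14992) = 16845 - (4859 - 14992) = 16845 - 1*(-10133) = 16845 + 10133 = 26978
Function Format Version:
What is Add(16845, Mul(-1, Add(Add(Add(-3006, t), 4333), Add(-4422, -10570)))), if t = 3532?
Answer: 26978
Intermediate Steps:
Add(16845, Mul(-1, Add(Add(Add(-3006, t), 4333), Add(-4422, -10570)))) = Add(16845, Mul(-1, Add(Add(Add(-3006, 3532), 4333), Add(-4422, -10570)))) = Add(16845, Mul(-1, Add(Add(526, 4333), -14992))) = Add(16845, Mul(-1, Add(4859, -14992))) = Add(16845, Mul(-1, -10133)) = Add(16845, 10133) = 26978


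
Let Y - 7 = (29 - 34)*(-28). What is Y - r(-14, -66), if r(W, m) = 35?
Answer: 112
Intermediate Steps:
Y = 147 (Y = 7 + (29 - 34)*(-28) = 7 - 5*(-28) = 7 + 140 = 147)
Y - r(-14, -66) = 147 - 1*35 = 147 - 35 = 112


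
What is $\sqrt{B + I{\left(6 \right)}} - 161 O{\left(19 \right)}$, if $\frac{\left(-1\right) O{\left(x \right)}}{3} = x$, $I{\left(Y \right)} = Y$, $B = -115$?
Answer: $9177 + i \sqrt{109} \approx 9177.0 + 10.44 i$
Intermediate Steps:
$O{\left(x \right)} = - 3 x$
$\sqrt{B + I{\left(6 \right)}} - 161 O{\left(19 \right)} = \sqrt{-115 + 6} - 161 \left(\left(-3\right) 19\right) = \sqrt{-109} - -9177 = i \sqrt{109} + 9177 = 9177 + i \sqrt{109}$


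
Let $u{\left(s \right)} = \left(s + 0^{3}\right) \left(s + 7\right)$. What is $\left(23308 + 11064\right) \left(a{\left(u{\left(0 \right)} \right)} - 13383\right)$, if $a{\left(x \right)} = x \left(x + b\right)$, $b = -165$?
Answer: $-460000476$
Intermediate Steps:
$u{\left(s \right)} = s \left(7 + s\right)$ ($u{\left(s \right)} = \left(s + 0\right) \left(7 + s\right) = s \left(7 + s\right)$)
$a{\left(x \right)} = x \left(-165 + x\right)$ ($a{\left(x \right)} = x \left(x - 165\right) = x \left(-165 + x\right)$)
$\left(23308 + 11064\right) \left(a{\left(u{\left(0 \right)} \right)} - 13383\right) = \left(23308 + 11064\right) \left(0 \left(7 + 0\right) \left(-165 + 0 \left(7 + 0\right)\right) - 13383\right) = 34372 \left(0 \cdot 7 \left(-165 + 0 \cdot 7\right) - 13383\right) = 34372 \left(0 \left(-165 + 0\right) - 13383\right) = 34372 \left(0 \left(-165\right) - 13383\right) = 34372 \left(0 - 13383\right) = 34372 \left(-13383\right) = -460000476$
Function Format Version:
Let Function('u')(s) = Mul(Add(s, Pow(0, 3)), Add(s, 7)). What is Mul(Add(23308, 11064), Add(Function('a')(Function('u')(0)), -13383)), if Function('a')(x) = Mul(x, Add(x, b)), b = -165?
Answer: -460000476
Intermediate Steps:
Function('u')(s) = Mul(s, Add(7, s)) (Function('u')(s) = Mul(Add(s, 0), Add(7, s)) = Mul(s, Add(7, s)))
Function('a')(x) = Mul(x, Add(-165, x)) (Function('a')(x) = Mul(x, Add(x, -165)) = Mul(x, Add(-165, x)))
Mul(Add(23308, 11064), Add(Function('a')(Function('u')(0)), -13383)) = Mul(Add(23308, 11064), Add(Mul(Mul(0, Add(7, 0)), Add(-165, Mul(0, Add(7, 0)))), -13383)) = Mul(34372, Add(Mul(Mul(0, 7), Add(-165, Mul(0, 7))), -13383)) = Mul(34372, Add(Mul(0, Add(-165, 0)), -13383)) = Mul(34372, Add(Mul(0, -165), -13383)) = Mul(34372, Add(0, -13383)) = Mul(34372, -13383) = -460000476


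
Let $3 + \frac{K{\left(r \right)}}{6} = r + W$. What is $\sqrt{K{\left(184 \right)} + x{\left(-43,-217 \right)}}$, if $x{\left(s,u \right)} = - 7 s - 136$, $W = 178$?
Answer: $\sqrt{2319} \approx 48.156$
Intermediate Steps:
$K{\left(r \right)} = 1050 + 6 r$ ($K{\left(r \right)} = -18 + 6 \left(r + 178\right) = -18 + 6 \left(178 + r\right) = -18 + \left(1068 + 6 r\right) = 1050 + 6 r$)
$x{\left(s,u \right)} = -136 - 7 s$
$\sqrt{K{\left(184 \right)} + x{\left(-43,-217 \right)}} = \sqrt{\left(1050 + 6 \cdot 184\right) - -165} = \sqrt{\left(1050 + 1104\right) + \left(-136 + 301\right)} = \sqrt{2154 + 165} = \sqrt{2319}$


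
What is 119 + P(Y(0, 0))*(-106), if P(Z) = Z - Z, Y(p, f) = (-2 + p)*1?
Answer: 119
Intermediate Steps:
Y(p, f) = -2 + p
P(Z) = 0
119 + P(Y(0, 0))*(-106) = 119 + 0*(-106) = 119 + 0 = 119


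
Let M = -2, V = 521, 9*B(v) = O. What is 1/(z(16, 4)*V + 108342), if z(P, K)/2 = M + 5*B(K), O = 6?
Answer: 3/329194 ≈ 9.1132e-6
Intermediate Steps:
B(v) = ⅔ (B(v) = (⅑)*6 = ⅔)
z(P, K) = 8/3 (z(P, K) = 2*(-2 + 5*(⅔)) = 2*(-2 + 10/3) = 2*(4/3) = 8/3)
1/(z(16, 4)*V + 108342) = 1/((8/3)*521 + 108342) = 1/(4168/3 + 108342) = 1/(329194/3) = 3/329194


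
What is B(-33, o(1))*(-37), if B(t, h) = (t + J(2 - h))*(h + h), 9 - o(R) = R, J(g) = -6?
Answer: 23088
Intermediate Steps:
o(R) = 9 - R
B(t, h) = 2*h*(-6 + t) (B(t, h) = (t - 6)*(h + h) = (-6 + t)*(2*h) = 2*h*(-6 + t))
B(-33, o(1))*(-37) = (2*(9 - 1*1)*(-6 - 33))*(-37) = (2*(9 - 1)*(-39))*(-37) = (2*8*(-39))*(-37) = -624*(-37) = 23088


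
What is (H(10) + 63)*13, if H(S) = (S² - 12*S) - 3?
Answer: 520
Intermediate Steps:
H(S) = -3 + S² - 12*S
(H(10) + 63)*13 = ((-3 + 10² - 12*10) + 63)*13 = ((-3 + 100 - 120) + 63)*13 = (-23 + 63)*13 = 40*13 = 520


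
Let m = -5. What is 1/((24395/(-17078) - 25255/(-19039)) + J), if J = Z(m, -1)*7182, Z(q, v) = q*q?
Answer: 325148042/58380297789585 ≈ 5.5695e-6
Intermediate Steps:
Z(q, v) = q²
J = 179550 (J = (-5)²*7182 = 25*7182 = 179550)
1/((24395/(-17078) - 25255/(-19039)) + J) = 1/((24395/(-17078) - 25255/(-19039)) + 179550) = 1/((24395*(-1/17078) - 25255*(-1/19039)) + 179550) = 1/((-24395/17078 + 25255/19039) + 179550) = 1/(-33151515/325148042 + 179550) = 1/(58380297789585/325148042) = 325148042/58380297789585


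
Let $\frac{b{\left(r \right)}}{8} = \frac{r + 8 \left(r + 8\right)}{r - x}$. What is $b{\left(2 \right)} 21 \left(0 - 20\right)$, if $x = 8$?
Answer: $45920$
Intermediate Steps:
$b{\left(r \right)} = \frac{8 \left(64 + 9 r\right)}{-8 + r}$ ($b{\left(r \right)} = 8 \frac{r + 8 \left(r + 8\right)}{r - 8} = 8 \frac{r + 8 \left(8 + r\right)}{r - 8} = 8 \frac{r + \left(64 + 8 r\right)}{-8 + r} = 8 \frac{64 + 9 r}{-8 + r} = \frac{8 \left(64 + 9 r\right)}{-8 + r}$)
$b{\left(2 \right)} 21 \left(0 - 20\right) = \frac{8 \left(64 + 9 \cdot 2\right)}{-8 + 2} \cdot 21 \left(0 - 20\right) = \frac{8 \left(64 + 18\right)}{-6} \cdot 21 \left(-20\right) = 8 \left(- \frac{1}{6}\right) 82 \left(-420\right) = \left(- \frac{328}{3}\right) \left(-420\right) = 45920$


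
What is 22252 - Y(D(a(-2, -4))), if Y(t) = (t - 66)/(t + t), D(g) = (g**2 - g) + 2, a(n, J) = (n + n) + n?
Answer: 89009/4 ≈ 22252.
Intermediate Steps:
a(n, J) = 3*n (a(n, J) = 2*n + n = 3*n)
D(g) = 2 + g**2 - g
Y(t) = (-66 + t)/(2*t) (Y(t) = (-66 + t)/((2*t)) = (-66 + t)*(1/(2*t)) = (-66 + t)/(2*t))
22252 - Y(D(a(-2, -4))) = 22252 - (-66 + (2 + (3*(-2))**2 - 3*(-2)))/(2*(2 + (3*(-2))**2 - 3*(-2))) = 22252 - (-66 + (2 + (-6)**2 - 1*(-6)))/(2*(2 + (-6)**2 - 1*(-6))) = 22252 - (-66 + (2 + 36 + 6))/(2*(2 + 36 + 6)) = 22252 - (-66 + 44)/(2*44) = 22252 - (-22)/(2*44) = 22252 - 1*(-1/4) = 22252 + 1/4 = 89009/4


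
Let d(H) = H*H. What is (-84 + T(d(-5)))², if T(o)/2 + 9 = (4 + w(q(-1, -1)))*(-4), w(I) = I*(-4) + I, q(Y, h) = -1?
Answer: 24964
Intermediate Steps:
d(H) = H²
w(I) = -3*I (w(I) = -4*I + I = -3*I)
T(o) = -74 (T(o) = -18 + 2*((4 - 3*(-1))*(-4)) = -18 + 2*((4 + 3)*(-4)) = -18 + 2*(7*(-4)) = -18 + 2*(-28) = -18 - 56 = -74)
(-84 + T(d(-5)))² = (-84 - 74)² = (-158)² = 24964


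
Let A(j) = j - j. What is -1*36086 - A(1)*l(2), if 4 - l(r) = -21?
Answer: -36086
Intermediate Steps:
A(j) = 0
l(r) = 25 (l(r) = 4 - 1*(-21) = 4 + 21 = 25)
-1*36086 - A(1)*l(2) = -1*36086 - 0*25 = -36086 - 1*0 = -36086 + 0 = -36086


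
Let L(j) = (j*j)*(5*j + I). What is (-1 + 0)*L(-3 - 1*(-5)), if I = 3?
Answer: -52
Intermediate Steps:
L(j) = j**2*(3 + 5*j) (L(j) = (j*j)*(5*j + 3) = j**2*(3 + 5*j))
(-1 + 0)*L(-3 - 1*(-5)) = (-1 + 0)*((-3 - 1*(-5))**2*(3 + 5*(-3 - 1*(-5)))) = -(-3 + 5)**2*(3 + 5*(-3 + 5)) = -2**2*(3 + 5*2) = -4*(3 + 10) = -4*13 = -1*52 = -52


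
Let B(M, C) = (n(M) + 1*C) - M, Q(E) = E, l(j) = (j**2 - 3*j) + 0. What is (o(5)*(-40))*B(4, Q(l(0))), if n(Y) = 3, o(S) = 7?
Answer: 280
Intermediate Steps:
l(j) = j**2 - 3*j
B(M, C) = 3 + C - M (B(M, C) = (3 + 1*C) - M = (3 + C) - M = 3 + C - M)
(o(5)*(-40))*B(4, Q(l(0))) = (7*(-40))*(3 + 0*(-3 + 0) - 1*4) = -280*(3 + 0*(-3) - 4) = -280*(3 + 0 - 4) = -280*(-1) = 280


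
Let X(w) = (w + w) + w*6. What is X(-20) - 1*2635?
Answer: -2795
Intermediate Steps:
X(w) = 8*w (X(w) = 2*w + 6*w = 8*w)
X(-20) - 1*2635 = 8*(-20) - 1*2635 = -160 - 2635 = -2795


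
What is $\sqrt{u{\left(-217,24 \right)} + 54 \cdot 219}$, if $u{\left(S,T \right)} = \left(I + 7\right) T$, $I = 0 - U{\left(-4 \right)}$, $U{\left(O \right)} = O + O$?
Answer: $3 \sqrt{1354} \approx 110.39$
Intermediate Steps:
$U{\left(O \right)} = 2 O$
$I = 8$ ($I = 0 - 2 \left(-4\right) = 0 - -8 = 0 + 8 = 8$)
$u{\left(S,T \right)} = 15 T$ ($u{\left(S,T \right)} = \left(8 + 7\right) T = 15 T$)
$\sqrt{u{\left(-217,24 \right)} + 54 \cdot 219} = \sqrt{15 \cdot 24 + 54 \cdot 219} = \sqrt{360 + 11826} = \sqrt{12186} = 3 \sqrt{1354}$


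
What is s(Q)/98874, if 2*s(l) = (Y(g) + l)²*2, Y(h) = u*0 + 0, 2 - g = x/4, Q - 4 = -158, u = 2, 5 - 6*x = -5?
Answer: 11858/49437 ≈ 0.23986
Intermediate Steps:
x = 5/3 (x = ⅚ - ⅙*(-5) = ⅚ + ⅚ = 5/3 ≈ 1.6667)
Q = -154 (Q = 4 - 158 = -154)
g = 19/12 (g = 2 - 5/(3*4) = 2 - 1*5/12 = 2 - 5/12 = 19/12 ≈ 1.5833)
Y(h) = 0 (Y(h) = 2*0 + 0 = 0 + 0 = 0)
s(l) = l² (s(l) = ((0 + l)²*2)/2 = (l²*2)/2 = (2*l²)/2 = l²)
s(Q)/98874 = (-154)²/98874 = 23716*(1/98874) = 11858/49437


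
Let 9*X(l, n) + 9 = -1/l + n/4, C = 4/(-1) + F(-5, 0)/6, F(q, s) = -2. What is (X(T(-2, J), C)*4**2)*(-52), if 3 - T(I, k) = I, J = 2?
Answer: 128336/135 ≈ 950.64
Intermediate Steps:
T(I, k) = 3 - I
C = -13/3 (C = 4/(-1) - 2/6 = 4*(-1) - 2*1/6 = -4 - 1/3 = -13/3 ≈ -4.3333)
X(l, n) = -1 - 1/(9*l) + n/36 (X(l, n) = -1 + (-1/l + n/4)/9 = -1 + (-1/(9*l) + n/36) = -1 - 1/(9*l) + n/36)
(X(T(-2, J), C)*4**2)*(-52) = (((-4 + (3 - 1*(-2))*(-36 - 13/3))/(36*(3 - 1*(-2))))*4**2)*(-52) = (((-4 + (3 + 2)*(-121/3))/(36*(3 + 2)))*16)*(-52) = (((1/36)*(-4 + 5*(-121/3))/5)*16)*(-52) = (((1/36)*(1/5)*(-4 - 605/3))*16)*(-52) = (((1/36)*(1/5)*(-617/3))*16)*(-52) = -617/540*16*(-52) = -2468/135*(-52) = 128336/135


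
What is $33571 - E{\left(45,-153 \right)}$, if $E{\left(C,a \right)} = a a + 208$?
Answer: $9954$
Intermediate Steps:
$E{\left(C,a \right)} = 208 + a^{2}$ ($E{\left(C,a \right)} = a^{2} + 208 = 208 + a^{2}$)
$33571 - E{\left(45,-153 \right)} = 33571 - \left(208 + \left(-153\right)^{2}\right) = 33571 - \left(208 + 23409\right) = 33571 - 23617 = 9954$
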